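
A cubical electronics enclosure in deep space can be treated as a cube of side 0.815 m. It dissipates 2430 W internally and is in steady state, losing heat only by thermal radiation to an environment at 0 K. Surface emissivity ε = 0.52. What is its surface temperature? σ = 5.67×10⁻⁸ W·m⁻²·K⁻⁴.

T ≈ 379 K

Steady state: internal power = radiated power, P = εσA T⁴.
Radiating area A = 6L² = 3.985 m².
T⁴ = P/(εσA) = 2430/(0.52·5.67×10⁻⁸·3.985) = 2.068×10¹⁰ K⁴.
T = (2.068×10¹⁰)^(1/4).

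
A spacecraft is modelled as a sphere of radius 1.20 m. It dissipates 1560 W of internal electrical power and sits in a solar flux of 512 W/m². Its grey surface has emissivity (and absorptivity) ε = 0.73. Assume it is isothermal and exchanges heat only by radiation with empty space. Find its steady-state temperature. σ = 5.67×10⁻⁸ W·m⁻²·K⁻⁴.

T ≈ 257 K

At steady state, absorbed solar power + internal power = radiated power.
Absorbed: α·S·A_cross = 0.73·512·4.524 = 1691 W (cross-section πr²).
Total input = 1691 + 1560 = 3251 W.
Radiated: εσ·A_surf·T⁴ with A_surf = 4πr² = 18.10 m².
T⁴ = 3251/(0.73·5.67×10⁻⁸·18.10) = 4.340×10⁹ K⁴.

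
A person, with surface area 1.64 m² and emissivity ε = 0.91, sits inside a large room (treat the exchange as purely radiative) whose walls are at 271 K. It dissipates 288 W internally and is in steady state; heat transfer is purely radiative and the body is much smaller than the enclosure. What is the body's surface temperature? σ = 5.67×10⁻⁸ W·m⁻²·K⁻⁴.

T ≈ 306 K

For a small grey body in a large enclosure, net radiated power = εσA(T⁴ − T_w⁴).
Steady state: P = εσA(T⁴ − T_w⁴) with A = 1.64 m².
T⁴ = P/(εσA) + T_w⁴ = 288/(0.91·5.67×10⁻⁸·1.640) + (271)⁴
    = 3.403×10⁹ + 5.394×10⁹ = 8.797×10⁹ K⁴.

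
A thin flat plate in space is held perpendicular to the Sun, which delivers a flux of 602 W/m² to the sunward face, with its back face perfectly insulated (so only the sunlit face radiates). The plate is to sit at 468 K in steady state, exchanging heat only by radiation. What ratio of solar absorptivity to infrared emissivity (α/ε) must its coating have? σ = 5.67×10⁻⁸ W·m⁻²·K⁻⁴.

α/ε ≈ 4.52

Balance: αS·A = εσ·1A·T⁴ ⇒ α/ε = σT⁴/S.
α/ε = 5.67×10⁻⁸·(468)⁴/602 = 5.67×10⁻⁸·4.797×10¹⁰/602.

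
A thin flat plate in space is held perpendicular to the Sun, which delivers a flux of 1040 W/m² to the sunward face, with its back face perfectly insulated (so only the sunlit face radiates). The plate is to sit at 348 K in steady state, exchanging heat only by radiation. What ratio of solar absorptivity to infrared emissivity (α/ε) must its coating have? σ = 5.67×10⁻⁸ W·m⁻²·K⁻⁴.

α/ε ≈ 0.800

Balance: αS·A = εσ·1A·T⁴ ⇒ α/ε = σT⁴/S.
α/ε = 5.67×10⁻⁸·(348)⁴/1040 = 5.67×10⁻⁸·1.467×10¹⁰/1040.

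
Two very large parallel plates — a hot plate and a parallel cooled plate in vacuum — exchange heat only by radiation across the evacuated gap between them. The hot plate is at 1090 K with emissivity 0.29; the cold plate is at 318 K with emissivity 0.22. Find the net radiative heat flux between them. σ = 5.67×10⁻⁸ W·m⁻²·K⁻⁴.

For two infinite grey parallel plates, q = σ(T₁⁴ − T₂⁴)/(1/ε₁ + 1/ε₂ − 1).
T₁⁴ − T₂⁴ = 1.412×10¹² − 1.023×10¹⁰ = 1.401×10¹² K⁴.
1/ε₁ + 1/ε₂ − 1 = 3.448 + 4.545 − 1 = 6.994.
q = 5.67×10⁻⁸ × 1.401×10¹² / 6.994.

q ≈ 11400 W/m²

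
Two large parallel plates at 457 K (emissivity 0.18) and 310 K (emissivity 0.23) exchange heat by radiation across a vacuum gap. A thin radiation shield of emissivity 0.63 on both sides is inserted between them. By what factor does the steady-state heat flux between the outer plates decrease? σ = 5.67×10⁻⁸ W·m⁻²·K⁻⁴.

Without shield: q₀ = σΔ(T⁴)/(1/ε₁+1/ε₂−1) with denominator 8.903.
With shield the two gaps are in series; the resistances add: (1/ε₁+1/ε_s−1)+(1/ε_s+1/ε₂−1) = 6.143+4.935 = 11.08.
Heat-flux ratio q₀/q = 11.08/8.903.

factor ≈ 1.24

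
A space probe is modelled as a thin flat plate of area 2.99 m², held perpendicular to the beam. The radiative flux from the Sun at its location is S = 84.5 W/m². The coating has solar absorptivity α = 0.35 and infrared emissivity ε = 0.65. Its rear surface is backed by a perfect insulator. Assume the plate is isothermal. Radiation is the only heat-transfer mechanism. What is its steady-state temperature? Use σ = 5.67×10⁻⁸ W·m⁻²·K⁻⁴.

At equilibrium, absorbed power = emitted power.
Absorbing cross-section = A = 2.990 m²; emitting surface = A = 2.990 m² (ratio 1).
αS·A_cross = εσ·A_surf·T⁴  ⇒  T⁴ = αS/(ε·1σ).
T⁴ = 0.350·84.5/(0.65·1·5.67×10⁻⁸) = 8.025×10⁸ K⁴.
T = (8.025×10⁸)^(1/4).

T ≈ 168 K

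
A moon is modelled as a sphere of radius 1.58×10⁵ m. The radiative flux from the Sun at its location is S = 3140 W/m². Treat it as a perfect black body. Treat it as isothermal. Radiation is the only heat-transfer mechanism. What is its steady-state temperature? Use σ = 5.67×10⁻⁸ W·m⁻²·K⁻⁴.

At equilibrium, absorbed power = emitted power.
Absorbing cross-section = πr² = 7.843×10¹⁰ m²; emitting surface = 4πr² = 3.137×10¹¹ m² (ratio 4).
S·A_cross = εσ·A_surf·T⁴  ⇒  T⁴ = S/(4σ).
T⁴ = 1.00·3140/(4·5.67×10⁻⁸) = 1.384×10¹⁰ K⁴.
T = (1.384×10¹⁰)^(1/4).

T ≈ 343 K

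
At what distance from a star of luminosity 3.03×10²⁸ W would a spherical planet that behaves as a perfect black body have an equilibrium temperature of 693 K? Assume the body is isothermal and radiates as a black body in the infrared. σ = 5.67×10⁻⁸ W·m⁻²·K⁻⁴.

For an isothermal black-emitting sphere, (1−a)S·πr² = σ·4πr²·T⁴ ⇒ S = 4σT⁴/(1−a).
S = 4·5.67×10⁻⁸·(693)⁴/1.00 = 52310 W/m².
Flux falls as S = L/(4πd²), so d = √(L/(4πS)) = √(3.03×10²⁸/(4π·52310)).

d ≈ 2.15×10¹¹ m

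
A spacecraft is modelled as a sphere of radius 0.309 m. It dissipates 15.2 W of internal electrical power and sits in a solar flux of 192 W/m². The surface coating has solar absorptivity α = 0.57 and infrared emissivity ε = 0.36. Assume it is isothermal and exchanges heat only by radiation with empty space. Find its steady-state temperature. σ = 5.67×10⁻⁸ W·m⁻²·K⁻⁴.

T ≈ 210 K

At steady state, absorbed solar power + internal power = radiated power.
Absorbed: α·S·A_cross = 0.57·192·0.3000 = 32.83 W (cross-section πr²).
Total input = 32.83 + 15.2 = 48.03 W.
Radiated: εσ·A_surf·T⁴ with A_surf = 4πr² = 1.200 m².
T⁴ = 48.03/(0.36·5.67×10⁻⁸·1.200) = 1.961×10⁹ K⁴.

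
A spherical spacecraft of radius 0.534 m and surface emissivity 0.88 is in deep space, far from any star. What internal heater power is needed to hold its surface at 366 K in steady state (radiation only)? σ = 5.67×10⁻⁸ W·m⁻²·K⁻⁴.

P ≈ 3210 W

P = εσ·4πr²·T⁴.
4πr² = 3.583 m²; T⁴ = 1.794×10¹⁰ K⁴.
P = 0.88·5.67×10⁻⁸·3.583·1.794×10¹⁰.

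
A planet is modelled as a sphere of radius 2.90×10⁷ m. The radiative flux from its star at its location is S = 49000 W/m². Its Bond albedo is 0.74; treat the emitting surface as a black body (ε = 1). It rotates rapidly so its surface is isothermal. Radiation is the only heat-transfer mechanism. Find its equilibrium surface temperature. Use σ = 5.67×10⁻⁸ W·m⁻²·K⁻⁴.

At equilibrium, absorbed power = emitted power.
Absorbing cross-section = πr² = 2.642×10¹⁵ m²; emitting surface = 4πr² = 1.057×10¹⁶ m² (ratio 4).
(1−a)S·A_cross = εσ·A_surf·T⁴  ⇒  T⁴ = (1−a)S/(4σ).
T⁴ = 0.260·49000/(4·5.67×10⁻⁸) = 5.617×10¹⁰ K⁴.
T = (5.617×10¹⁰)^(1/4).

T ≈ 487 K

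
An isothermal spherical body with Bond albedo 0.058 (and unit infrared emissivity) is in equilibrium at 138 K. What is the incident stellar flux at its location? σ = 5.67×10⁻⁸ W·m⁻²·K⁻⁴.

(1−a)S·πr² = σ·4πr²·T⁴ ⇒ S = 4σT⁴/(1−a).
S = 4·5.67×10⁻⁸·3.627×10⁸/0.942.

S ≈ 87.3 W/m²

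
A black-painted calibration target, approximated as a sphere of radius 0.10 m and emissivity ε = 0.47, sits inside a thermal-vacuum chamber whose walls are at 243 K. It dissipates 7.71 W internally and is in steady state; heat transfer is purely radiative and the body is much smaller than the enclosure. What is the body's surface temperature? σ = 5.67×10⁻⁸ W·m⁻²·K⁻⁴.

For a small grey body in a large enclosure, net radiated power = εσA(T⁴ − T_w⁴).
Steady state: P = εσA(T⁴ − T_w⁴) with A = 4πr² = 0.1257 m².
T⁴ = P/(εσA) + T_w⁴ = 7.71/(0.47·5.67×10⁻⁸·0.1257) + (243)⁴
    = 2.302×10⁹ + 3.487×10⁹ = 5.789×10⁹ K⁴.

T ≈ 276 K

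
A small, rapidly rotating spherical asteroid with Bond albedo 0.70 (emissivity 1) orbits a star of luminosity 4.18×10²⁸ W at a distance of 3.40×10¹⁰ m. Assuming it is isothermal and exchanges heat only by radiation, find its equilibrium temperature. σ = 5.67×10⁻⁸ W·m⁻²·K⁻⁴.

First find the stellar flux at distance d: S = L/(4πd²) = 4.18×10²⁸/(4π·(3.40×10¹⁰)²) = 2.877×10⁶ W/m².
For an isothermal sphere, absorbed (1−a)S·πr² = emitted σ·4πr²·T⁴, so T⁴ = (1−a)S/(4σ).
T⁴ = 0.300·2.877×10⁶/(4·5.67×10⁻⁸) = 3.806×10¹² K⁴.

T ≈ 1400 K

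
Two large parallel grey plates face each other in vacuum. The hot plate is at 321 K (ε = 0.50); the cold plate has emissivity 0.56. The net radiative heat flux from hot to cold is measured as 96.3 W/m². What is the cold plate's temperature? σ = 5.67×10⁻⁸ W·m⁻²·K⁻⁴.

q = σ(T₁⁴ − T₂⁴)/(1/ε₁ + 1/ε₂ − 1); denominator = 2.786.
T₂⁴ = T₁⁴ − q·(1/ε₁+1/ε₂−1)/σ = 1.062×10¹⁰ − 96.3·2.786/5.67×10⁻⁸
    = 5.886×10⁹ K⁴.

T₂ ≈ 277 K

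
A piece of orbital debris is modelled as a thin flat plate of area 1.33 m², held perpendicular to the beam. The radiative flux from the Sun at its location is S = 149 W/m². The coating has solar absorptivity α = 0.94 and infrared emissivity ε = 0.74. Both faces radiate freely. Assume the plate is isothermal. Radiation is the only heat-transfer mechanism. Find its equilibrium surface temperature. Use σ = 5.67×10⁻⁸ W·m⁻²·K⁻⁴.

At equilibrium, absorbed power = emitted power.
Absorbing cross-section = A = 1.330 m²; emitting surface = 2A = 2.660 m² (ratio 2).
αS·A_cross = εσ·A_surf·T⁴  ⇒  T⁴ = αS/(ε·2σ).
T⁴ = 0.940·149/(0.74·2·5.67×10⁻⁸) = 1.669×10⁹ K⁴.
T = (1.669×10⁹)^(1/4).

T ≈ 202 K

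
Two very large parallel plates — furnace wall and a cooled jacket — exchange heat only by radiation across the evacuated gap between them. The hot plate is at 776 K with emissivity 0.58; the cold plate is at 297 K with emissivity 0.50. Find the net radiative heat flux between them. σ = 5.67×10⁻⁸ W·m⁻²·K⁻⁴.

For two infinite grey parallel plates, q = σ(T₁⁴ − T₂⁴)/(1/ε₁ + 1/ε₂ − 1).
T₁⁴ − T₂⁴ = 3.626×10¹¹ − 7.781×10⁹ = 3.548×10¹¹ K⁴.
1/ε₁ + 1/ε₂ − 1 = 1.724 + 2.000 − 1 = 2.724.
q = 5.67×10⁻⁸ × 3.548×10¹¹ / 2.724.

q ≈ 7390 W/m²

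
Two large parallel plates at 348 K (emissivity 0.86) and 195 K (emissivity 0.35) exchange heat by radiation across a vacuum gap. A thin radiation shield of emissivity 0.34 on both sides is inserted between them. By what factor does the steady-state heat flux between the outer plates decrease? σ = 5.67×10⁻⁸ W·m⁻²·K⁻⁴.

factor ≈ 2.62

Without shield: q₀ = σΔ(T⁴)/(1/ε₁+1/ε₂−1) with denominator 3.020.
With shield the two gaps are in series; the resistances add: (1/ε₁+1/ε_s−1)+(1/ε_s+1/ε₂−1) = 3.104+4.798 = 7.902.
Heat-flux ratio q₀/q = 7.902/3.020.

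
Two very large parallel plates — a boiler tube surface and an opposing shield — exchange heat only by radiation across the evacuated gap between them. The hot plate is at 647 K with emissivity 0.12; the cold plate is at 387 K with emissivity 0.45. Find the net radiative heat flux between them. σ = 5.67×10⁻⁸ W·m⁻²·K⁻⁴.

q ≈ 907 W/m²

For two infinite grey parallel plates, q = σ(T₁⁴ − T₂⁴)/(1/ε₁ + 1/ε₂ − 1).
T₁⁴ − T₂⁴ = 1.752×10¹¹ − 2.243×10¹⁰ = 1.528×10¹¹ K⁴.
1/ε₁ + 1/ε₂ − 1 = 8.333 + 2.222 − 1 = 9.556.
q = 5.67×10⁻⁸ × 1.528×10¹¹ / 9.556.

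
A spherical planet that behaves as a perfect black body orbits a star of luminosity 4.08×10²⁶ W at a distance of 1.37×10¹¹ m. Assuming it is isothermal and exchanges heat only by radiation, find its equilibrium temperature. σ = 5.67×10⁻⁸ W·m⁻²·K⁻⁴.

First find the stellar flux at distance d: S = L/(4πd²) = 4.08×10²⁶/(4π·(1.37×10¹¹)²) = 1730 W/m².
For an isothermal sphere, absorbed (1−a)S·πr² = emitted σ·4πr²·T⁴, so T⁴ = (1−a)S/(4σ).
T⁴ = 1.00·1730/(4·5.67×10⁻⁸) = 7.627×10⁹ K⁴.

T ≈ 296 K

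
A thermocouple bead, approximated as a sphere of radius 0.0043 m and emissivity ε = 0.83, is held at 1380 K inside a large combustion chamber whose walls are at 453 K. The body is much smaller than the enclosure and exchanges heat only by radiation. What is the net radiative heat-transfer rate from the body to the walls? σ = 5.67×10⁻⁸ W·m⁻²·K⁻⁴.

P_net ≈ 39.2 W

For a small grey body in a large enclosure: P_net = εσA(T_body⁴ − T_wall⁴).
A = 4πr² = 2.324×10⁻⁴ m²; T_body⁴ − T_wall⁴ = 3.627×10¹² − 4.211×10¹⁰ = 3.585×10¹² K⁴.
|P_net| = 0.83·5.67×10⁻⁸·2.324×10⁻⁴·3.585×10¹².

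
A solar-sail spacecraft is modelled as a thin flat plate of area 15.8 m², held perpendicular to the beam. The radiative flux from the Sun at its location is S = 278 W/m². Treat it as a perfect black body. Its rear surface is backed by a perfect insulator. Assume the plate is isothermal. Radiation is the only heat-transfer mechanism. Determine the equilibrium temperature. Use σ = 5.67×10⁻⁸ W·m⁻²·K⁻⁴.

At equilibrium, absorbed power = emitted power.
Absorbing cross-section = A = 15.80 m²; emitting surface = A = 15.80 m² (ratio 1).
S·A_cross = εσ·A_surf·T⁴  ⇒  T⁴ = S/(1σ).
T⁴ = 1.00·278/(1·5.67×10⁻⁸) = 4.903×10⁹ K⁴.
T = (4.903×10⁹)^(1/4).

T ≈ 265 K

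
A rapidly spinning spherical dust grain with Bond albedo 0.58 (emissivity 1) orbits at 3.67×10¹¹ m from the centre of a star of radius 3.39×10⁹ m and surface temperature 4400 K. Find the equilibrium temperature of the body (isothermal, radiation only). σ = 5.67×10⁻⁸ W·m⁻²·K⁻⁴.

The star's surface emits σT_*⁴; at distance d the flux is S = σT_*⁴(R_*/d)².
S = 5.67×10⁻⁸·(4400)⁴·(3.39×10⁹/3.67×10¹¹)² = 1813 W/m².
For an isothermal sphere T⁴ = (1−a)S/(4σ) = 3.358×10⁹ K⁴.

T ≈ 241 K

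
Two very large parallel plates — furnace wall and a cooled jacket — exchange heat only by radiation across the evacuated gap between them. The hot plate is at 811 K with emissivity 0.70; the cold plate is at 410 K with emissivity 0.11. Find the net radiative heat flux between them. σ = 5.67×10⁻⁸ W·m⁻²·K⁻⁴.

q ≈ 2410 W/m²

For two infinite grey parallel plates, q = σ(T₁⁴ − T₂⁴)/(1/ε₁ + 1/ε₂ − 1).
T₁⁴ − T₂⁴ = 4.326×10¹¹ − 2.826×10¹⁰ = 4.043×10¹¹ K⁴.
1/ε₁ + 1/ε₂ − 1 = 1.429 + 9.091 − 1 = 9.519.
q = 5.67×10⁻⁸ × 4.043×10¹¹ / 9.519.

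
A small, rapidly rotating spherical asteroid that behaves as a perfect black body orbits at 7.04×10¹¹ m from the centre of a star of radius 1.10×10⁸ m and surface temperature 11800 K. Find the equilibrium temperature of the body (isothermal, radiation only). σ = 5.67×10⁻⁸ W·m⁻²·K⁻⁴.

T ≈ 104 K

The star's surface emits σT_*⁴; at distance d the flux is S = σT_*⁴(R_*/d)².
S = 5.67×10⁻⁸·(11800)⁴·(1.10×10⁸/7.04×10¹¹)² = 26.84 W/m².
For an isothermal sphere T⁴ = (1−a)S/(4σ) = 1.183×10⁸ K⁴.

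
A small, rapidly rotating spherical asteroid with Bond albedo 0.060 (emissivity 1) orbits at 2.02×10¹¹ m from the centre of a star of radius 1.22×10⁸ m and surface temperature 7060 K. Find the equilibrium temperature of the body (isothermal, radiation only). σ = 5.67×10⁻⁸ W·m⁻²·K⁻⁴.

T ≈ 121 K

The star's surface emits σT_*⁴; at distance d the flux is S = σT_*⁴(R_*/d)².
S = 5.67×10⁻⁸·(7060)⁴·(1.22×10⁸/2.02×10¹¹)² = 51.38 W/m².
For an isothermal sphere T⁴ = (1−a)S/(4σ) = 2.130×10⁸ K⁴.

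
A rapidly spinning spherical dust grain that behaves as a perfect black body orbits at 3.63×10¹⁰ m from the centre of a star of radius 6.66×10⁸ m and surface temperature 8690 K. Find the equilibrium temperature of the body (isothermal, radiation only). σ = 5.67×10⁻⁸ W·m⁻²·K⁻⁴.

The star's surface emits σT_*⁴; at distance d the flux is S = σT_*⁴(R_*/d)².
S = 5.67×10⁻⁸·(8690)⁴·(6.66×10⁸/3.63×10¹⁰)² = 1.088×10⁵ W/m².
For an isothermal sphere T⁴ = (1−a)S/(4σ) = 4.799×10¹¹ K⁴.

T ≈ 832 K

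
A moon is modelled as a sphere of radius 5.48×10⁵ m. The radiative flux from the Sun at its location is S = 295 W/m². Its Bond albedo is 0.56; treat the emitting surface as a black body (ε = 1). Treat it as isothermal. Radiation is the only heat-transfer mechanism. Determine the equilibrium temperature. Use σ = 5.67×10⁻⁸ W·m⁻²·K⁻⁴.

T ≈ 155 K

At equilibrium, absorbed power = emitted power.
Absorbing cross-section = πr² = 9.434×10¹¹ m²; emitting surface = 4πr² = 3.774×10¹² m² (ratio 4).
(1−a)S·A_cross = εσ·A_surf·T⁴  ⇒  T⁴ = (1−a)S/(4σ).
T⁴ = 0.440·295/(4·5.67×10⁻⁸) = 5.723×10⁸ K⁴.
T = (5.723×10⁸)^(1/4).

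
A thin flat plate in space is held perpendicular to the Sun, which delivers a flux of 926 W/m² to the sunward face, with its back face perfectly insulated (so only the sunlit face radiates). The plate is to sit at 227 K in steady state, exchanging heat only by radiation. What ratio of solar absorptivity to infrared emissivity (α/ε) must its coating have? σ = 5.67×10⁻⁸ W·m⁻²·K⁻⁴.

Balance: αS·A = εσ·1A·T⁴ ⇒ α/ε = σT⁴/S.
α/ε = 5.67×10⁻⁸·(227)⁴/926 = 5.67×10⁻⁸·2.655×10⁹/926.

α/ε ≈ 0.163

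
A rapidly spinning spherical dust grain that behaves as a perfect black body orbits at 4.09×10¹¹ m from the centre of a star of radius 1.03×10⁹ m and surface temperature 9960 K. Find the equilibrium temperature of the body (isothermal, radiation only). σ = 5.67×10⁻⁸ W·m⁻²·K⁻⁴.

The star's surface emits σT_*⁴; at distance d the flux is S = σT_*⁴(R_*/d)².
S = 5.67×10⁻⁸·(9960)⁴·(1.03×10⁹/4.09×10¹¹)² = 3539 W/m².
For an isothermal sphere T⁴ = (1−a)S/(4σ) = 1.560×10¹⁰ K⁴.

T ≈ 353 K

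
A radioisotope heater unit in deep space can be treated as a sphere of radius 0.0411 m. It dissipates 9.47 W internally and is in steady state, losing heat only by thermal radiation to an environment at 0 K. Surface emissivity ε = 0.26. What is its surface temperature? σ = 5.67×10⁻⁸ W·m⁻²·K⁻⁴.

T ≈ 417 K

Steady state: internal power = radiated power, P = εσA T⁴.
Radiating area A = 4πr² = 0.02123 m².
T⁴ = P/(εσA) = 9.47/(0.26·5.67×10⁻⁸·0.02123) = 3.026×10¹⁰ K⁴.
T = (3.026×10¹⁰)^(1/4).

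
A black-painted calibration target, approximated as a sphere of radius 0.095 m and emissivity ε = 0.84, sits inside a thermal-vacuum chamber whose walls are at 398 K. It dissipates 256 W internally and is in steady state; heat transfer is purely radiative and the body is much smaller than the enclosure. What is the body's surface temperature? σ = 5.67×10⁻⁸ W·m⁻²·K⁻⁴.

T ≈ 519 K

For a small grey body in a large enclosure, net radiated power = εσA(T⁴ − T_w⁴).
Steady state: P = εσA(T⁴ − T_w⁴) with A = 4πr² = 0.1134 m².
T⁴ = P/(εσA) + T_w⁴ = 256/(0.84·5.67×10⁻⁸·0.1134) + (398)⁴
    = 4.739×10¹⁰ + 2.509×10¹⁰ = 7.249×10¹⁰ K⁴.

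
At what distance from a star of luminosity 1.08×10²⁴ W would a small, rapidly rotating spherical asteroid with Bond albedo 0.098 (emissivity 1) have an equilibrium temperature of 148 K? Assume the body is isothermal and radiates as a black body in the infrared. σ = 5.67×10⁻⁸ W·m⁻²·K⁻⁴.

d ≈ 2.67×10¹⁰ m

For an isothermal black-emitting sphere, (1−a)S·πr² = σ·4πr²·T⁴ ⇒ S = 4σT⁴/(1−a).
S = 4·5.67×10⁻⁸·(148)⁴/0.902 = 120.6 W/m².
Flux falls as S = L/(4πd²), so d = √(L/(4πS)) = √(1.08×10²⁴/(4π·120.6)).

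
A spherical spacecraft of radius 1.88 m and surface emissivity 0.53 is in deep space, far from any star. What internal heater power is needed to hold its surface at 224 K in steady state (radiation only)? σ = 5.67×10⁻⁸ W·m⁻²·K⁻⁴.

P = εσ·4πr²·T⁴.
4πr² = 44.41 m²; T⁴ = 2.518×10⁹ K⁴.
P = 0.53·5.67×10⁻⁸·44.41·2.518×10⁹.

P ≈ 3360 W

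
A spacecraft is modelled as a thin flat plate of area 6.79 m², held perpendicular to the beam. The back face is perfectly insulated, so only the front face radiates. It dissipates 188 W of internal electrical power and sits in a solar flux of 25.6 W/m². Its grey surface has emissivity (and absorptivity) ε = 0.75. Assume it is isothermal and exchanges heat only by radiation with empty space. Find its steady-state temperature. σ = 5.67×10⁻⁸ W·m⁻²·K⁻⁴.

At steady state, absorbed solar power + internal power = radiated power.
Absorbed: α·S·A_cross = 0.75·25.6·6.790 = 130.4 W (cross-section A).
Total input = 130.4 + 188 = 318.4 W.
Radiated: εσ·A_surf·T⁴ with A_surf = A = 6.790 m².
T⁴ = 318.4/(0.75·5.67×10⁻⁸·6.790) = 1.103×10⁹ K⁴.

T ≈ 182 K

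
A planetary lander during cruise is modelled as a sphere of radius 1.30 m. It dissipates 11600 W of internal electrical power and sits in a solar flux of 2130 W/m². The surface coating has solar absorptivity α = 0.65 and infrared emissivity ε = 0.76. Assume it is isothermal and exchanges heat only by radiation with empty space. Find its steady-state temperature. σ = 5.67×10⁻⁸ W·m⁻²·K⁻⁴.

T ≈ 379 K

At steady state, absorbed solar power + internal power = radiated power.
Absorbed: α·S·A_cross = 0.65·2130·5.309 = 7351 W (cross-section πr²).
Total input = 7351 + 11600 = 18950 W.
Radiated: εσ·A_surf·T⁴ with A_surf = 4πr² = 21.24 m².
T⁴ = 18950/(0.76·5.67×10⁻⁸·21.24) = 2.071×10¹⁰ K⁴.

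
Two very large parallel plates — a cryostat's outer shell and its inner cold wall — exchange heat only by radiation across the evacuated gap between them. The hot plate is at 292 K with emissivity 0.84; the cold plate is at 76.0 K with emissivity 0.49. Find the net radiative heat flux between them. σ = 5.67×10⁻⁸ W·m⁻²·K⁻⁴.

For two infinite grey parallel plates, q = σ(T₁⁴ − T₂⁴)/(1/ε₁ + 1/ε₂ − 1).
T₁⁴ − T₂⁴ = 7.270×10⁹ − 3.336×10⁷ = 7.237×10⁹ K⁴.
1/ε₁ + 1/ε₂ − 1 = 1.190 + 2.041 − 1 = 2.231.
q = 5.67×10⁻⁸ × 7.237×10⁹ / 2.231.

q ≈ 184 W/m²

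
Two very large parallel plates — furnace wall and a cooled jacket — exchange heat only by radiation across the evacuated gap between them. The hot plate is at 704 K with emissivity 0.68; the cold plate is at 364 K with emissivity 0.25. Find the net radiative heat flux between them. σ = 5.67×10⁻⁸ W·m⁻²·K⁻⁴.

For two infinite grey parallel plates, q = σ(T₁⁴ − T₂⁴)/(1/ε₁ + 1/ε₂ − 1).
T₁⁴ − T₂⁴ = 2.456×10¹¹ − 1.756×10¹⁰ = 2.281×10¹¹ K⁴.
1/ε₁ + 1/ε₂ − 1 = 1.471 + 4.000 − 1 = 4.471.
q = 5.67×10⁻⁸ × 2.281×10¹¹ / 4.471.

q ≈ 2890 W/m²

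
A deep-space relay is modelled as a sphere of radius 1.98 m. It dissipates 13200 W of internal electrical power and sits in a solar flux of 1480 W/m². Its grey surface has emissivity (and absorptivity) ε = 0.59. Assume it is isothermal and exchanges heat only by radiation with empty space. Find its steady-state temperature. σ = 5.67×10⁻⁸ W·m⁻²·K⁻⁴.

At steady state, absorbed solar power + internal power = radiated power.
Absorbed: α·S·A_cross = 0.59·1480·12.32 = 10750 W (cross-section πr²).
Total input = 10750 + 13200 = 23950 W.
Radiated: εσ·A_surf·T⁴ with A_surf = 4πr² = 49.27 m².
T⁴ = 23950/(0.59·5.67×10⁻⁸·49.27) = 1.453×10¹⁰ K⁴.

T ≈ 347 K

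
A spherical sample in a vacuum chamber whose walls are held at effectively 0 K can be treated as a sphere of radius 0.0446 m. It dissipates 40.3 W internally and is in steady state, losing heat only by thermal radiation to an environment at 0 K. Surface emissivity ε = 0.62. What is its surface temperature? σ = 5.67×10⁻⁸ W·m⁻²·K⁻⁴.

T ≈ 463 K

Steady state: internal power = radiated power, P = εσA T⁴.
Radiating area A = 4πr² = 0.02500 m².
T⁴ = P/(εσA) = 40.3/(0.62·5.67×10⁻⁸·0.02500) = 4.586×10¹⁰ K⁴.
T = (4.586×10¹⁰)^(1/4).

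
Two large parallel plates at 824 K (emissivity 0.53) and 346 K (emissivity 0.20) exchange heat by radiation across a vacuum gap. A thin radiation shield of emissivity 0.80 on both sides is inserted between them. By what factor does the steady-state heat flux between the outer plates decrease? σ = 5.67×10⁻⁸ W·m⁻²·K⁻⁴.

factor ≈ 1.25

Without shield: q₀ = σΔ(T⁴)/(1/ε₁+1/ε₂−1) with denominator 5.887.
With shield the two gaps are in series; the resistances add: (1/ε₁+1/ε_s−1)+(1/ε_s+1/ε₂−1) = 2.137+5.250 = 7.387.
Heat-flux ratio q₀/q = 7.387/5.887.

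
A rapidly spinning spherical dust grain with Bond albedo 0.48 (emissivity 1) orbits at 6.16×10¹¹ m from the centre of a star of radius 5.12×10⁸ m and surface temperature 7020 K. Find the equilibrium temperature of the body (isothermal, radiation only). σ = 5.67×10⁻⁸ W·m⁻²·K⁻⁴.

T ≈ 122 K

The star's surface emits σT_*⁴; at distance d the flux is S = σT_*⁴(R_*/d)².
S = 5.67×10⁻⁸·(7020)⁴·(5.12×10⁸/6.16×10¹¹)² = 95.13 W/m².
For an isothermal sphere T⁴ = (1−a)S/(4σ) = 2.181×10⁸ K⁴.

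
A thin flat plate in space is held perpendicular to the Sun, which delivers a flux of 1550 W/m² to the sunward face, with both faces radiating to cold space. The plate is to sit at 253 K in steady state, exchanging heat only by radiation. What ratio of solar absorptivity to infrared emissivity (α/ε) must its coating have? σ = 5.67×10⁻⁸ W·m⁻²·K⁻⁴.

α/ε ≈ 0.300

Balance: αS·A = εσ·2A·T⁴ ⇒ α/ε = 2σT⁴/S.
α/ε = 2·5.67×10⁻⁸·(253)⁴/1550 = 2·5.67×10⁻⁸·4.097×10⁹/1550.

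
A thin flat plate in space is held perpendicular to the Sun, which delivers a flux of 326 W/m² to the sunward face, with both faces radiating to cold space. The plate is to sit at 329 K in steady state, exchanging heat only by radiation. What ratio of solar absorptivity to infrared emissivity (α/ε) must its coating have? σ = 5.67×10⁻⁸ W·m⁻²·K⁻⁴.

α/ε ≈ 4.08

Balance: αS·A = εσ·2A·T⁴ ⇒ α/ε = 2σT⁴/S.
α/ε = 2·5.67×10⁻⁸·(329)⁴/326 = 2·5.67×10⁻⁸·1.172×10¹⁰/326.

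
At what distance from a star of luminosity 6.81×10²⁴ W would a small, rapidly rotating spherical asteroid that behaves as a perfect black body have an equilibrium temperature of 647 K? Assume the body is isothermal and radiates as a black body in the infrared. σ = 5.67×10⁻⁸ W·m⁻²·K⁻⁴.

For an isothermal black-emitting sphere, (1−a)S·πr² = σ·4πr²·T⁴ ⇒ S = 4σT⁴/(1−a).
S = 4·5.67×10⁻⁸·(647)⁴/1.00 = 39740 W/m².
Flux falls as S = L/(4πd²), so d = √(L/(4πS)) = √(6.81×10²⁴/(4π·39740)).

d ≈ 3.69×10⁹ m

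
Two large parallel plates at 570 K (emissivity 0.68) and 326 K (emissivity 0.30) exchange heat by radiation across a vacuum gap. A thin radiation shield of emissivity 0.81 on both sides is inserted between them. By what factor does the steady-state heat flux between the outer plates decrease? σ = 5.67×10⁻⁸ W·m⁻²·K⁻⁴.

factor ≈ 1.39

Without shield: q₀ = σΔ(T⁴)/(1/ε₁+1/ε₂−1) with denominator 3.804.
With shield the two gaps are in series; the resistances add: (1/ε₁+1/ε_s−1)+(1/ε_s+1/ε₂−1) = 1.705+3.568 = 5.273.
Heat-flux ratio q₀/q = 5.273/3.804.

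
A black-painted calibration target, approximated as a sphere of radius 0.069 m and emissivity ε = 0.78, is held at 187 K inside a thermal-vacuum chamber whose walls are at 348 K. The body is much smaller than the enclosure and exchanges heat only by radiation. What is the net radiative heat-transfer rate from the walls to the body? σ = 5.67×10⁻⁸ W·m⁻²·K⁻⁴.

P_net ≈ 35.6 W

For a small grey body in a large enclosure: P_net = εσA(T_body⁴ − T_wall⁴).
A = 4πr² = 0.05983 m²; T_body⁴ − T_wall⁴ = 1.223×10⁹ − 1.467×10¹⁰ = -1.344×10¹⁰ K⁴.
|P_net| = 0.78·5.67×10⁻⁸·0.05983·1.344×10¹⁰.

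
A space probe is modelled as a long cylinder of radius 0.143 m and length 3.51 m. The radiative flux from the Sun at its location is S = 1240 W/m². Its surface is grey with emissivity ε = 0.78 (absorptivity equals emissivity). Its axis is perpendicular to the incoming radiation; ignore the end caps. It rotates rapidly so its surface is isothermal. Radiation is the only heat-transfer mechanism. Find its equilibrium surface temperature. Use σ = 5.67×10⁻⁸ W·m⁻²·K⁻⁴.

T ≈ 289 K

At equilibrium, absorbed power = emitted power.
Absorbing cross-section = 2rL = 1.004 m²; emitting surface = 2πrL = 3.154 m² (ratio π).
εS·A_cross = εσ·A_surf·T⁴  ⇒  T⁴ = S/(πσ)   (ε cancels).
T⁴ = 1240/(π·5.67×10⁻⁸) = 6.961×10⁹ K⁴.
T = (6.961×10⁹)^(1/4).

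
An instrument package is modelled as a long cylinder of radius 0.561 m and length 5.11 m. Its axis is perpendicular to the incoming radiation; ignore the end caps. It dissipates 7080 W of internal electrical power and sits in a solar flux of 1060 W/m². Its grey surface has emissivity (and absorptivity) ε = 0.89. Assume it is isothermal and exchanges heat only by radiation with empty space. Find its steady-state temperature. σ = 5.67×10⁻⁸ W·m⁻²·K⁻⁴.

At steady state, absorbed solar power + internal power = radiated power.
Absorbed: α·S·A_cross = 0.89·1060·5.733 = 5409 W (cross-section 2rL).
Total input = 5409 + 7080 = 12490 W.
Radiated: εσ·A_surf·T⁴ with A_surf = 2πrL = 18.01 m².
T⁴ = 12490/(0.89·5.67×10⁻⁸·18.01) = 1.374×10¹⁰ K⁴.

T ≈ 342 K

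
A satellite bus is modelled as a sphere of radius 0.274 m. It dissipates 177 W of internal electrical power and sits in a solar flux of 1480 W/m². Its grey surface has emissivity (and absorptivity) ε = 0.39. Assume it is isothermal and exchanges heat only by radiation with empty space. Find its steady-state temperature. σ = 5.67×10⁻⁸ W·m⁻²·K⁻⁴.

T ≈ 350 K

At steady state, absorbed solar power + internal power = radiated power.
Absorbed: α·S·A_cross = 0.39·1480·0.2359 = 136.1 W (cross-section πr²).
Total input = 136.1 + 177 = 313.1 W.
Radiated: εσ·A_surf·T⁴ with A_surf = 4πr² = 0.9434 m².
T⁴ = 313.1/(0.39·5.67×10⁻⁸·0.9434) = 1.501×10¹⁰ K⁴.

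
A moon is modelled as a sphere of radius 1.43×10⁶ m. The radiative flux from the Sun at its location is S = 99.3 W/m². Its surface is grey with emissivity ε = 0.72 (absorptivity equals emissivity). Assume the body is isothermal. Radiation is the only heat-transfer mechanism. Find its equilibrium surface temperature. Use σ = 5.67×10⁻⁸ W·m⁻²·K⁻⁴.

At equilibrium, absorbed power = emitted power.
Absorbing cross-section = πr² = 6.424×10¹² m²; emitting surface = 4πr² = 2.570×10¹³ m² (ratio 4).
εS·A_cross = εσ·A_surf·T⁴  ⇒  T⁴ = S/(4σ)   (ε cancels).
T⁴ = 99.3/(4·5.67×10⁻⁸) = 4.378×10⁸ K⁴.
T = (4.378×10⁸)^(1/4).

T ≈ 145 K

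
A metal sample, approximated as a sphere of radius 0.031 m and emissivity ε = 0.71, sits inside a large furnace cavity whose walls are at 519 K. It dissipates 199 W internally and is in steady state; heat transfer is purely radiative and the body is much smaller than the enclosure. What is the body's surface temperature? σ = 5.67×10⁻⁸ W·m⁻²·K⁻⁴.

T ≈ 833 K

For a small grey body in a large enclosure, net radiated power = εσA(T⁴ − T_w⁴).
Steady state: P = εσA(T⁴ − T_w⁴) with A = 4πr² = 0.01208 m².
T⁴ = P/(εσA) + T_w⁴ = 199/(0.71·5.67×10⁻⁸·0.01208) + (519)⁴
    = 4.093×10¹¹ + 7.256×10¹⁰ = 4.819×10¹¹ K⁴.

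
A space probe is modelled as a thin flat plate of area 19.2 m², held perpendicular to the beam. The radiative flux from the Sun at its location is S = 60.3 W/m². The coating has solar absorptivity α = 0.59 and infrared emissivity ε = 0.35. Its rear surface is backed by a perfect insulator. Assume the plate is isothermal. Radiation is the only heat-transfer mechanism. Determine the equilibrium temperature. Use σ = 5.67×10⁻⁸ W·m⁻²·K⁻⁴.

At equilibrium, absorbed power = emitted power.
Absorbing cross-section = A = 19.20 m²; emitting surface = A = 19.20 m² (ratio 1).
αS·A_cross = εσ·A_surf·T⁴  ⇒  T⁴ = αS/(ε·1σ).
T⁴ = 0.590·60.3/(0.35·1·5.67×10⁻⁸) = 1.793×10⁹ K⁴.
T = (1.793×10⁹)^(1/4).

T ≈ 206 K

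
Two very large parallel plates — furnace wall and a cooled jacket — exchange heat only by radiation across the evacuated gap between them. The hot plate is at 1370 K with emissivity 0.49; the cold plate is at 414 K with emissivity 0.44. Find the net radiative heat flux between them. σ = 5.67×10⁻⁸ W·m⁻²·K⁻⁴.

For two infinite grey parallel plates, q = σ(T₁⁴ − T₂⁴)/(1/ε₁ + 1/ε₂ − 1).
T₁⁴ − T₂⁴ = 3.523×10¹² − 2.938×10¹⁰ = 3.493×10¹² K⁴.
1/ε₁ + 1/ε₂ − 1 = 2.041 + 2.273 − 1 = 3.314.
q = 5.67×10⁻⁸ × 3.493×10¹² / 3.314.

q ≈ 59800 W/m²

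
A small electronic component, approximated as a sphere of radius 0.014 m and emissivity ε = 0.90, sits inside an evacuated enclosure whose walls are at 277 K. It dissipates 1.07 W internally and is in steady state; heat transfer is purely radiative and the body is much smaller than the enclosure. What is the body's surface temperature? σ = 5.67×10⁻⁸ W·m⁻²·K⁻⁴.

For a small grey body in a large enclosure, net radiated power = εσA(T⁴ − T_w⁴).
Steady state: P = εσA(T⁴ − T_w⁴) with A = 4πr² = 0.002463 m².
T⁴ = P/(εσA) + T_w⁴ = 1.07/(0.90·5.67×10⁻⁸·0.002463) + (277)⁴
    = 8.513×10⁹ + 5.887×10⁹ = 1.440×10¹⁰ K⁴.

T ≈ 346 K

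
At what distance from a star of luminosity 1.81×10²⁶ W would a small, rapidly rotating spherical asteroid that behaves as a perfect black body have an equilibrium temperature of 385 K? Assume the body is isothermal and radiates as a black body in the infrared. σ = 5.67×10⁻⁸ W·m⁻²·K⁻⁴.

d ≈ 5.38×10¹⁰ m

For an isothermal black-emitting sphere, (1−a)S·πr² = σ·4πr²·T⁴ ⇒ S = 4σT⁴/(1−a).
S = 4·5.67×10⁻⁸·(385)⁴/1.00 = 4983 W/m².
Flux falls as S = L/(4πd²), so d = √(L/(4πS)) = √(1.81×10²⁶/(4π·4983)).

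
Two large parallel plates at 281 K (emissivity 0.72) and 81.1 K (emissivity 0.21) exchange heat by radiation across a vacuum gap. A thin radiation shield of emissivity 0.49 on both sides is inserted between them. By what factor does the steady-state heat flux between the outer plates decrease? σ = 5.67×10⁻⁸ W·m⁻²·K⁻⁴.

factor ≈ 1.60

Without shield: q₀ = σΔ(T⁴)/(1/ε₁+1/ε₂−1) with denominator 5.151.
With shield the two gaps are in series; the resistances add: (1/ε₁+1/ε_s−1)+(1/ε_s+1/ε₂−1) = 2.430+5.803 = 8.232.
Heat-flux ratio q₀/q = 8.232/5.151.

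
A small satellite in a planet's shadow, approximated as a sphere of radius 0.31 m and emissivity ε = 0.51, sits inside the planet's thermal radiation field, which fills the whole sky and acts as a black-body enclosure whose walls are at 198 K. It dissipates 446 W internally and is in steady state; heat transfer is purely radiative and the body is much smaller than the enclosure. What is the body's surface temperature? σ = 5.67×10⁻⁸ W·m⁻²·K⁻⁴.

For a small grey body in a large enclosure, net radiated power = εσA(T⁴ − T_w⁴).
Steady state: P = εσA(T⁴ − T_w⁴) with A = 4πr² = 1.208 m².
T⁴ = P/(εσA) + T_w⁴ = 446/(0.51·5.67×10⁻⁸·1.208) + (198)⁴
    = 1.277×10¹⁰ + 1.537×10⁹ = 1.431×10¹⁰ K⁴.

T ≈ 346 K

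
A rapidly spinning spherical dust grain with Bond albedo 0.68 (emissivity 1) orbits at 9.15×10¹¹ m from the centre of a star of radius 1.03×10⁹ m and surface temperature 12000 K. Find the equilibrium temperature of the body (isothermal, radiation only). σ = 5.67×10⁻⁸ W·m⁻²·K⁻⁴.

The star's surface emits σT_*⁴; at distance d the flux is S = σT_*⁴(R_*/d)².
S = 5.67×10⁻⁸·(12000)⁴·(1.03×10⁹/9.15×10¹¹)² = 1490 W/m².
For an isothermal sphere T⁴ = (1−a)S/(4σ) = 2.102×10⁹ K⁴.

T ≈ 214 K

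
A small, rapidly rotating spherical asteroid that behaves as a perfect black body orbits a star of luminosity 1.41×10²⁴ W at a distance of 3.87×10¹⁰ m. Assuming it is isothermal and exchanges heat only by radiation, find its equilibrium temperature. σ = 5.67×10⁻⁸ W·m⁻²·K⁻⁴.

First find the stellar flux at distance d: S = L/(4πd²) = 1.41×10²⁴/(4π·(3.87×10¹⁰)²) = 74.92 W/m².
For an isothermal sphere, absorbed (1−a)S·πr² = emitted σ·4πr²·T⁴, so T⁴ = (1−a)S/(4σ).
T⁴ = 1.00·74.92/(4·5.67×10⁻⁸) = 3.303×10⁸ K⁴.

T ≈ 135 K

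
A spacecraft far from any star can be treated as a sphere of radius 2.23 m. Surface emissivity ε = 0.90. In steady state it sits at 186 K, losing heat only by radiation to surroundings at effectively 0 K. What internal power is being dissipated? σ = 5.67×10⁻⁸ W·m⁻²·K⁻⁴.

Steady state: P = εσA T⁴.
A = 4πr² = 62.49 m²; T⁴ = (186)⁴ = 1.197×10⁹ K⁴.
P = 0.90 × 5.67×10⁻⁸ × 62.49 × 1.197×10⁹.

P ≈ 3820 W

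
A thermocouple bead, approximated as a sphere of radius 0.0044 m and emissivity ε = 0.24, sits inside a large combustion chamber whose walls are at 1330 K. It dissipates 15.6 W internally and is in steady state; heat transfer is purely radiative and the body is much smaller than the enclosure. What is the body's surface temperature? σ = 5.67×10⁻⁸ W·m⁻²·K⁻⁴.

For a small grey body in a large enclosure, net radiated power = εσA(T⁴ − T_w⁴).
Steady state: P = εσA(T⁴ − T_w⁴) with A = 4πr² = 2.433×10⁻⁴ m².
T⁴ = P/(εσA) + T_w⁴ = 15.6/(0.24·5.67×10⁻⁸·2.433×10⁻⁴) + (1330)⁴
    = 4.712×10¹² + 3.129×10¹² = 7.841×10¹² K⁴.

T ≈ 1670 K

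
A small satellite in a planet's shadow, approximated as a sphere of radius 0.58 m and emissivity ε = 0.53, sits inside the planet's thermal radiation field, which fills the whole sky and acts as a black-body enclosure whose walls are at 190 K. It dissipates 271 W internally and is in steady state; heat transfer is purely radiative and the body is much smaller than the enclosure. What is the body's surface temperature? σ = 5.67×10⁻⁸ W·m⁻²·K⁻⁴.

T ≈ 242 K

For a small grey body in a large enclosure, net radiated power = εσA(T⁴ − T_w⁴).
Steady state: P = εσA(T⁴ − T_w⁴) with A = 4πr² = 4.227 m².
T⁴ = P/(εσA) + T_w⁴ = 271/(0.53·5.67×10⁻⁸·4.227) + (190)⁴
    = 2.133×10⁹ + 1.303×10⁹ = 3.436×10⁹ K⁴.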